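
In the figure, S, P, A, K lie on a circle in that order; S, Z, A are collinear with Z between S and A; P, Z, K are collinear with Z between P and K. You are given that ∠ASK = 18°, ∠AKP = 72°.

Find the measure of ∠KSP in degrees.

1. ∠APK = 18°  [same arc AK]
2. ∠KAP = 90°  [△PAK]
3. ∠KSP = 90°  [cyclic SPAK, opposite ∠S+∠A]

∠KSP = 90°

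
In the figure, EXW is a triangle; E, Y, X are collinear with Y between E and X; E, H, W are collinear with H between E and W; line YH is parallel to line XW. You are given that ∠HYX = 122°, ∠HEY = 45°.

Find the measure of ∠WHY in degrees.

∠WHY = 103°

1. ∠EYH = 58°  [linear pair at Y on EX]
2. ∠EHY = 77°  [△EYH]
3. ∠WHY = 103°  [linear pair at H on EW]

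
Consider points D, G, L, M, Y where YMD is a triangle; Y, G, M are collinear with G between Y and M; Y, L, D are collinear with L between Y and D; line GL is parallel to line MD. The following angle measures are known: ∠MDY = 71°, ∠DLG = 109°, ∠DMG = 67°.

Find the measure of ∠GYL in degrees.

∠GYL = 42°

1. ∠DMY = 67°  [G on ray MY]
2. ∠DYM = 42°  [△YMD]
3. ∠GYL = 42°  [G on YM, L on YD]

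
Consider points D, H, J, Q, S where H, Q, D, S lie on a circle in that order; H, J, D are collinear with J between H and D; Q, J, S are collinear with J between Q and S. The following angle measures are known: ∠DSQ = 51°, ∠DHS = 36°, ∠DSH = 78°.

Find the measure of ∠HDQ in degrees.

1. ∠DHQ = 51°  [same arc QD]
2. ∠DQH = 102°  [cyclic HQDS, opposite ∠Q+∠S]
3. ∠HDQ = 27°  [△HQD]

∠HDQ = 27°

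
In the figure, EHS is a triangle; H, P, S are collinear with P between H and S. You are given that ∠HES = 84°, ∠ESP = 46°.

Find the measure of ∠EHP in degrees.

∠EHP = 50°

1. ∠ESH = 46°  [P on ray SH]
2. ∠EHS = 50°  [△EHS]
3. ∠EHP = 50°  [P on ray HS]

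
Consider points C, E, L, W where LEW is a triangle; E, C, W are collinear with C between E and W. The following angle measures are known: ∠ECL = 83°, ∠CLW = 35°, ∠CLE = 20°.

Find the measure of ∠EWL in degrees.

∠EWL = 48°

1. ∠LCW = 97°  [linear pair at C on EW]
2. ∠CWL = 48°  [△LCW]
3. ∠EWL = 48°  [C on ray WE]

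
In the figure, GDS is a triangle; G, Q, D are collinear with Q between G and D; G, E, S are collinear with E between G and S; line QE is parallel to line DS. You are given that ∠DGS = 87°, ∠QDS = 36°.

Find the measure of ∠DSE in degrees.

∠DSE = 57°

1. ∠GDS = 36°  [Q on ray DG]
2. ∠DSG = 57°  [△GDS]
3. ∠DSE = 57°  [E on ray SG]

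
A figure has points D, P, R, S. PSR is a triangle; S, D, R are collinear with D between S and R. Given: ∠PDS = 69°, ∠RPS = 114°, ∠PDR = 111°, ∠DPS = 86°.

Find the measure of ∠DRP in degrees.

∠DRP = 41°

1. ∠DSP = 25°  [△PSD]
2. ∠PSR = 25°  [D on ray SR]
3. ∠PRS = 41°  [△PSR]
4. ∠DRP = 41°  [D on ray RS]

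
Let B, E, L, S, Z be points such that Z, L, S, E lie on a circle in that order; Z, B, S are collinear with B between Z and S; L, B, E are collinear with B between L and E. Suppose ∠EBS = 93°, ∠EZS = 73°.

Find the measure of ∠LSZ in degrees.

1. ∠LBZ = 93°  [vertical angles at B]
2. ∠ELS = 73°  [same arc SE]
3. ∠LBS = 87°  [linear pair at B on ZS]
4. ∠LSZ = 20°  [△LBS]

∠LSZ = 20°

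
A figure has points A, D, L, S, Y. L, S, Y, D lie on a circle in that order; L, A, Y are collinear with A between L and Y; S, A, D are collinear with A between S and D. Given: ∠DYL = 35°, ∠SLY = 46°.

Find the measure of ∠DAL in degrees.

1. ∠SDY = 46°  [same arc SY]
2. ∠DAY = 99°  [△YAD]
3. ∠DAL = 81°  [linear pair at A on LY]

∠DAL = 81°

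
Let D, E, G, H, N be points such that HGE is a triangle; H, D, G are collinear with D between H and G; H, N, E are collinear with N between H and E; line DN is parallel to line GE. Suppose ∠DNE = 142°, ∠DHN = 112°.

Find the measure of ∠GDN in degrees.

1. ∠DNH = 38°  [linear pair at N on HE]
2. ∠HDN = 30°  [△HDN]
3. ∠GDN = 150°  [linear pair at D on HG]

∠GDN = 150°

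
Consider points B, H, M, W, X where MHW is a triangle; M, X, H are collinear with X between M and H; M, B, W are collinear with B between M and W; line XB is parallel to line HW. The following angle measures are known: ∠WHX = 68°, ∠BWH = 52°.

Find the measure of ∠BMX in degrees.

∠BMX = 60°

1. ∠MHW = 68°  [X on ray HM]
2. ∠HWM = 52°  [B on ray WM]
3. ∠HMW = 60°  [△MHW]
4. ∠BMX = 60°  [X on MH, B on MW]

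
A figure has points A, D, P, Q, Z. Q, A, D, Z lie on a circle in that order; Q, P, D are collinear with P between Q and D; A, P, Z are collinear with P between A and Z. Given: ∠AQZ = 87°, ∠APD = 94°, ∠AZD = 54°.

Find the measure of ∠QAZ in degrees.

∠QAZ = 40°

1. ∠APQ = 86°  [linear pair at P on QD]
2. ∠AQD = 54°  [same arc AD]
3. ∠QAZ = 40°  [△QPA]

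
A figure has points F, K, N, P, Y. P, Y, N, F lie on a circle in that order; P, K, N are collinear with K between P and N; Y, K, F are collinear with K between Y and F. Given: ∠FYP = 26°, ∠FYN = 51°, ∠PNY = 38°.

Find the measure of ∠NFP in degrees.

∠NFP = 103°

1. ∠FNP = 26°  [same arc PF]
2. ∠FPN = 51°  [same arc NF]
3. ∠NFP = 103°  [△PNF]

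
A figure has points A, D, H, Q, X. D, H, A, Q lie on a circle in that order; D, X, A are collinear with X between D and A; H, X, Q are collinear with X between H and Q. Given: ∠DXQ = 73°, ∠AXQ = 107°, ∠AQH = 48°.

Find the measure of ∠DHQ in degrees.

∠DHQ = 25°

1. ∠DXH = 107°  [vertical angles at X]
2. ∠ADH = 48°  [same arc HA]
3. ∠DHQ = 25°  [△DXH]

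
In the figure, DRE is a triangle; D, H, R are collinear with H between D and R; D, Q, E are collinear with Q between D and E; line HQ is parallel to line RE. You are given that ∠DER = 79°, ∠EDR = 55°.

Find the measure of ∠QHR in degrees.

∠QHR = 134°

1. ∠DRE = 46°  [△DRE]
2. ∠DHQ = 46°  [HQ∥RE, corresponding at H]
3. ∠QHR = 134°  [linear pair at H on DR]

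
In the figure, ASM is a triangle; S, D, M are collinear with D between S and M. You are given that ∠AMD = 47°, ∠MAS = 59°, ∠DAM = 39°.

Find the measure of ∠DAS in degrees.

∠DAS = 20°

1. ∠ADM = 94°  [△ADM]
2. ∠AMS = 47°  [D on ray MS]
3. ∠ASM = 74°  [△ASM]
4. ∠ADS = 86°  [linear pair at D on SM]
5. ∠ASD = 74°  [D on ray SM]
6. ∠DAS = 20°  [△ASD]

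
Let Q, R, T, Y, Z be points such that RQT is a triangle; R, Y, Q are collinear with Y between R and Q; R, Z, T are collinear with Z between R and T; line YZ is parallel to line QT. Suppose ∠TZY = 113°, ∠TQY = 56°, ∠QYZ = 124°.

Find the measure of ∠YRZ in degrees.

∠YRZ = 57°

1. ∠RZY = 67°  [linear pair at Z on RT]
2. ∠RYZ = 56°  [linear pair at Y on RQ]
3. ∠YRZ = 57°  [△RYZ]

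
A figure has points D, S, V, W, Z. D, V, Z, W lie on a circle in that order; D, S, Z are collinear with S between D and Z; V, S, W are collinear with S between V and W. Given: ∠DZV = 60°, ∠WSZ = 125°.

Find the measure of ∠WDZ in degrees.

1. ∠DWV = 60°  [same arc DV]
2. ∠DSW = 55°  [linear pair at S on DZ]
3. ∠WDZ = 65°  [△DSW]

∠WDZ = 65°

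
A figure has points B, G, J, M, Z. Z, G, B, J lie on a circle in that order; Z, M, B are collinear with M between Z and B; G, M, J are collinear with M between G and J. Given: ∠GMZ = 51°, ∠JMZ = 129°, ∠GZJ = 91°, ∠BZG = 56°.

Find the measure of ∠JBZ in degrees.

∠JBZ = 73°

1. ∠BMJ = 51°  [vertical angles at M]
2. ∠BJG = 56°  [same arc GB]
3. ∠JBZ = 73°  [△BMJ]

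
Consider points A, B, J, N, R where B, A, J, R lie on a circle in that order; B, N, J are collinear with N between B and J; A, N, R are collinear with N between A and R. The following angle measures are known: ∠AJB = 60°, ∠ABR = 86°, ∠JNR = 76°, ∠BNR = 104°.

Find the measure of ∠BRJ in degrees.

1. ∠ARB = 60°  [same arc BA]
2. ∠BAR = 34°  [△BAR]
3. ∠JBR = 16°  [△BNR]
4. ∠BJR = 34°  [same arc BR]
5. ∠BRJ = 130°  [△BJR]

∠BRJ = 130°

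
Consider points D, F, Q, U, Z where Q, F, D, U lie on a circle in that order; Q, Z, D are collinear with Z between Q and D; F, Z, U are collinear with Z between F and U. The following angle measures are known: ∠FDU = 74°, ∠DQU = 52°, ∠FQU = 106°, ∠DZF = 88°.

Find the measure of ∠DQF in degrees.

1. ∠DFU = 52°  [same arc DU]
2. ∠DUF = 54°  [△FDU]
3. ∠DQF = 54°  [same arc FD]

∠DQF = 54°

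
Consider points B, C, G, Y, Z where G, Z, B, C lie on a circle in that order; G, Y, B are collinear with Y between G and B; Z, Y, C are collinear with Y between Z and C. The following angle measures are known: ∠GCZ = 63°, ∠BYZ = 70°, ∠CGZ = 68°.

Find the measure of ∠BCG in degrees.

1. ∠CZG = 49°  [△GZC]
2. ∠CYG = 70°  [vertical angles at Y]
3. ∠CBG = 49°  [same arc GC]
4. ∠BGC = 47°  [△GYC]
5. ∠BCG = 84°  [△GBC]

∠BCG = 84°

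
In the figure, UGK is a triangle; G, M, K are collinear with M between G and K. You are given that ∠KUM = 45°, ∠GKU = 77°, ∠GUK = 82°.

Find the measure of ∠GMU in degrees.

1. ∠MKU = 77°  [M on ray KG]
2. ∠KMU = 58°  [△UMK]
3. ∠GMU = 122°  [linear pair at M on GK]

∠GMU = 122°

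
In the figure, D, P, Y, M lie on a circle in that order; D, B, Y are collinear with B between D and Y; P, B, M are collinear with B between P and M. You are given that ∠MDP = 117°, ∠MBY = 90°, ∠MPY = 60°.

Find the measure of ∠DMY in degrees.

1. ∠MYP = 63°  [cyclic DPYM, opposite ∠D+∠Y]
2. ∠MDY = 60°  [same arc YM]
3. ∠PMY = 57°  [△PYM]
4. ∠DYM = 33°  [△YBM]
5. ∠DMY = 87°  [△DYM]

∠DMY = 87°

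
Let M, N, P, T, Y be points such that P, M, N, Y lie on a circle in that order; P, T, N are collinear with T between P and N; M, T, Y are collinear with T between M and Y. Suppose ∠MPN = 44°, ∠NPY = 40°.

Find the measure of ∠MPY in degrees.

∠MPY = 84°

1. ∠MYN = 44°  [same arc MN]
2. ∠NMY = 40°  [same arc NY]
3. ∠MNY = 96°  [△MNY]
4. ∠MPY = 84°  [cyclic PMNY, opposite ∠P+∠N]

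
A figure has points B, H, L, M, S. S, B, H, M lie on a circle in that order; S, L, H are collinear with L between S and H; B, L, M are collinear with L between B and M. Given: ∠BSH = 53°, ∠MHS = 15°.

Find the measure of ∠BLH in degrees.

∠BLH = 68°

1. ∠MBS = 15°  [same arc SM]
2. ∠BLS = 112°  [△SLB]
3. ∠BLH = 68°  [linear pair at L on SH]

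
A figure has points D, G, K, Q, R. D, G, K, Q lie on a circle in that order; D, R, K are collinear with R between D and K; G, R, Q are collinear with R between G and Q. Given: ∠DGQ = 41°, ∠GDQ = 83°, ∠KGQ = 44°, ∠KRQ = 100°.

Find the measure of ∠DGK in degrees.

1. ∠DKQ = 41°  [same arc DQ]
2. ∠KDQ = 44°  [same arc KQ]
3. ∠DQK = 95°  [△DKQ]
4. ∠DGK = 85°  [cyclic DGKQ, opposite ∠G+∠Q]

∠DGK = 85°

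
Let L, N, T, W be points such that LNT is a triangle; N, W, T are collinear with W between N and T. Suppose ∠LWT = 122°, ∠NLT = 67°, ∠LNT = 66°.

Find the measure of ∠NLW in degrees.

∠NLW = 56°

1. ∠LWN = 58°  [linear pair at W on NT]
2. ∠LNW = 66°  [W on ray NT]
3. ∠NLW = 56°  [△LNW]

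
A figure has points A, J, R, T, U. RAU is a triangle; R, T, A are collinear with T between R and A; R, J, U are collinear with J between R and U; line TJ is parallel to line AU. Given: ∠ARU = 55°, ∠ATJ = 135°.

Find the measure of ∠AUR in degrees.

∠AUR = 80°

1. ∠JRT = 55°  [T on RA, J on RU]
2. ∠JTR = 45°  [linear pair at T on RA]
3. ∠RJT = 80°  [△RTJ]
4. ∠AUR = 80°  [TJ∥AU, corresponding at J]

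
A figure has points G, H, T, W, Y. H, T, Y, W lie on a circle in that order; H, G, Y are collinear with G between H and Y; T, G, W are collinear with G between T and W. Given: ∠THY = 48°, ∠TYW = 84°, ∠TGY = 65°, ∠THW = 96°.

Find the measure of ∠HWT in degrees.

∠HWT = 67°

1. ∠TWY = 48°  [same arc TY]
2. ∠WTY = 48°  [△TYW]
3. ∠HGW = 65°  [vertical angles at G]
4. ∠WHY = 48°  [same arc YW]
5. ∠HWT = 67°  [△HGW]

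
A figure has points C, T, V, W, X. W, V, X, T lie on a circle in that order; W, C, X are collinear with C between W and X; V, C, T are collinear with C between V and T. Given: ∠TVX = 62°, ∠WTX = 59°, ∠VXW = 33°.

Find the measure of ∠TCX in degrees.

1. ∠TWX = 62°  [same arc XT]
2. ∠VTW = 33°  [same arc WV]
3. ∠TCW = 85°  [△WCT]
4. ∠TCX = 95°  [linear pair at C on WX]

∠TCX = 95°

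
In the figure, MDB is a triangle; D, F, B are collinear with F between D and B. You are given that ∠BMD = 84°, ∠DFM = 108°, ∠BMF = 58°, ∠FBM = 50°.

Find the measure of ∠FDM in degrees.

1. ∠DBM = 50°  [F on ray BD]
2. ∠BDM = 46°  [△MDB]
3. ∠FDM = 46°  [F on ray DB]

∠FDM = 46°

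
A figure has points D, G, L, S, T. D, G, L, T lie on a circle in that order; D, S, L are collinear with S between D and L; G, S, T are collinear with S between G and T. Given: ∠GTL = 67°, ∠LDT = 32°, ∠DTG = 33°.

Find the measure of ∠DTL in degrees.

1. ∠GDL = 67°  [same arc GL]
2. ∠DLG = 33°  [same arc DG]
3. ∠DGL = 80°  [△DGL]
4. ∠DTL = 100°  [cyclic DGLT, opposite ∠G+∠T]

∠DTL = 100°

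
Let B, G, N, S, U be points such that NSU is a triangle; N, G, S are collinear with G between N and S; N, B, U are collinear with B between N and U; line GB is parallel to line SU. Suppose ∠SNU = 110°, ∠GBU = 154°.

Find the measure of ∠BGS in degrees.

∠BGS = 136°

1. ∠BNG = 110°  [G on NS, B on NU]
2. ∠GBN = 26°  [linear pair at B on NU]
3. ∠BGN = 44°  [△NGB]
4. ∠BGS = 136°  [linear pair at G on NS]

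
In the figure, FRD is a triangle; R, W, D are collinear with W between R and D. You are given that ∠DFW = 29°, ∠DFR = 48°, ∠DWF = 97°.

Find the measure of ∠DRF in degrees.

1. ∠FDW = 54°  [△FWD]
2. ∠FDR = 54°  [W on ray DR]
3. ∠DRF = 78°  [△FRD]

∠DRF = 78°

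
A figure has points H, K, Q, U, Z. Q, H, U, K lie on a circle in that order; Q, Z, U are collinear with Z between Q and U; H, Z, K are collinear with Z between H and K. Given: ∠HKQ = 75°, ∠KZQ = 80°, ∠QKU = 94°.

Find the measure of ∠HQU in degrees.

1. ∠HUQ = 75°  [same arc QH]
2. ∠QHU = 86°  [cyclic QHUK, opposite ∠H+∠K]
3. ∠HQU = 19°  [△QHU]

∠HQU = 19°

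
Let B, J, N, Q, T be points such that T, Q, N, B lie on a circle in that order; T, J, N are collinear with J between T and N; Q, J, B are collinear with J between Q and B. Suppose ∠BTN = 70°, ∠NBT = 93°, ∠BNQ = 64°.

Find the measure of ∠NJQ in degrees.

∠NJQ = 63°

1. ∠BQN = 70°  [same arc NB]
2. ∠BNT = 17°  [△TNB]
3. ∠NBQ = 46°  [△QNB]
4. ∠BQT = 17°  [same arc TB]
5. ∠NTQ = 46°  [same arc QN]
6. ∠QJT = 117°  [△TJQ]
7. ∠NJQ = 63°  [linear pair at J on TN]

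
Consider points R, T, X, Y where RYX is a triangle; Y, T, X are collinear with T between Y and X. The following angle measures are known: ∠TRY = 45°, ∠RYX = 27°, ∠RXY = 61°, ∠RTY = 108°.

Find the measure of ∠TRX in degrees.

∠TRX = 47°

1. ∠RXT = 61°  [T on ray XY]
2. ∠RTX = 72°  [linear pair at T on YX]
3. ∠TRX = 47°  [△RTX]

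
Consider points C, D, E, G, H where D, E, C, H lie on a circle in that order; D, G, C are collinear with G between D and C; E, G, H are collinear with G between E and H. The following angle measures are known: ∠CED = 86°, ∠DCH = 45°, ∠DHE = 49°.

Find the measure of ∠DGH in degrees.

1. ∠CHD = 94°  [cyclic DECH, opposite ∠E+∠H]
2. ∠CDH = 41°  [△DCH]
3. ∠DGH = 90°  [△DGH]

∠DGH = 90°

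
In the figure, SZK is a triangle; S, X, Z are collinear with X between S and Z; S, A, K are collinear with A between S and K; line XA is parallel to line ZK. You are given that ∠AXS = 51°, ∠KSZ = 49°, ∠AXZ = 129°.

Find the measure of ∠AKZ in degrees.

1. ∠KZS = 51°  [XA∥ZK, corresponding at X]
2. ∠SKZ = 80°  [△SZK]
3. ∠AKZ = 80°  [A on ray KS]

∠AKZ = 80°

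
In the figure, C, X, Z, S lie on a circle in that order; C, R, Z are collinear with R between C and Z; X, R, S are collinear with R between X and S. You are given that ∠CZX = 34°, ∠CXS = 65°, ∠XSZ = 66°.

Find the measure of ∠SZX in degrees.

∠SZX = 99°

1. ∠CSX = 34°  [same arc CX]
2. ∠SCX = 81°  [△CXS]
3. ∠SZX = 99°  [cyclic CXZS, opposite ∠C+∠Z]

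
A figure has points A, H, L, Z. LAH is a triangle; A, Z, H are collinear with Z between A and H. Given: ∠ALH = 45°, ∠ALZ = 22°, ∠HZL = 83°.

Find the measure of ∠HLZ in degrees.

1. ∠AZL = 97°  [linear pair at Z on AH]
2. ∠LAZ = 61°  [△LAZ]
3. ∠HAL = 61°  [Z on ray AH]
4. ∠AHL = 74°  [△LAH]
5. ∠LHZ = 74°  [Z on ray HA]
6. ∠HLZ = 23°  [△LZH]

∠HLZ = 23°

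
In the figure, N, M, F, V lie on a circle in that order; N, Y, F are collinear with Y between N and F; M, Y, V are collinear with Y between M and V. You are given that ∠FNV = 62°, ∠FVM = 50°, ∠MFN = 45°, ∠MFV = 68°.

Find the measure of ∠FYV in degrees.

∠FYV = 107°

1. ∠MVN = 45°  [same arc NM]
2. ∠NYV = 73°  [△NYV]
3. ∠FYV = 107°  [linear pair at Y on NF]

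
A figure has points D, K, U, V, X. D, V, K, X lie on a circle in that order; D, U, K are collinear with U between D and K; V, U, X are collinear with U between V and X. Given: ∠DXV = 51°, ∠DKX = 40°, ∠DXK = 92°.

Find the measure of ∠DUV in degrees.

1. ∠DKV = 51°  [same arc DV]
2. ∠DVX = 40°  [same arc DX]
3. ∠DVK = 88°  [cyclic DVKX, opposite ∠V+∠X]
4. ∠KDV = 41°  [△DVK]
5. ∠DUV = 99°  [△DUV]

∠DUV = 99°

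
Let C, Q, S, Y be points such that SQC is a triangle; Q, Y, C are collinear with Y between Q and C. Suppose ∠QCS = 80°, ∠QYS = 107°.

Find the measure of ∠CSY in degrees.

1. ∠SCY = 80°  [Y on ray CQ]
2. ∠CYS = 73°  [linear pair at Y on QC]
3. ∠CSY = 27°  [△SYC]

∠CSY = 27°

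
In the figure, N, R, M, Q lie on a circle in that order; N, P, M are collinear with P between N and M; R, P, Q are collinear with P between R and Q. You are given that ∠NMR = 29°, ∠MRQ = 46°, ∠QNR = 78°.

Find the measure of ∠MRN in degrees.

1. ∠NQR = 29°  [same arc NR]
2. ∠MPR = 105°  [△RPM]
3. ∠NRQ = 73°  [△NRQ]
4. ∠NPR = 75°  [linear pair at P on NM]
5. ∠MNR = 32°  [△NPR]
6. ∠MRN = 119°  [△NRM]

∠MRN = 119°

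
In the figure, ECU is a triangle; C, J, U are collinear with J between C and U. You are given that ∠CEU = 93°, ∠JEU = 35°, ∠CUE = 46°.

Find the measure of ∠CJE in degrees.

∠CJE = 81°

1. ∠EUJ = 46°  [J on ray UC]
2. ∠EJU = 99°  [△EJU]
3. ∠CJE = 81°  [linear pair at J on CU]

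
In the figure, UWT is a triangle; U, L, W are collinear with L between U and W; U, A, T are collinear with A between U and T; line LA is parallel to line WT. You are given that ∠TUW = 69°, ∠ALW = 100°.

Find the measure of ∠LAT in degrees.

∠LAT = 149°

1. ∠AUL = 69°  [L on UW, A on UT]
2. ∠ALU = 80°  [linear pair at L on UW]
3. ∠LAU = 31°  [△ULA]
4. ∠LAT = 149°  [linear pair at A on UT]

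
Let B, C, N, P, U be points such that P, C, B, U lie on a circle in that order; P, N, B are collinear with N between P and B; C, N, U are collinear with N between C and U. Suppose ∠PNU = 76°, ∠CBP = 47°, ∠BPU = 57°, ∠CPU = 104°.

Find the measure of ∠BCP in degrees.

∠BCP = 86°

1. ∠BNC = 76°  [vertical angles at N]
2. ∠CUP = 47°  [△PNU]
3. ∠PCU = 29°  [△PCU]
4. ∠CNP = 104°  [linear pair at N on PB]
5. ∠BPC = 47°  [△PNC]
6. ∠BCP = 86°  [△PCB]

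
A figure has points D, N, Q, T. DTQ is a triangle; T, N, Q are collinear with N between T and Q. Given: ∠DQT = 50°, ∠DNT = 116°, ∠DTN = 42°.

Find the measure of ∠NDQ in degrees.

∠NDQ = 66°

1. ∠DQN = 50°  [N on ray QT]
2. ∠DNQ = 64°  [linear pair at N on TQ]
3. ∠NDQ = 66°  [△DNQ]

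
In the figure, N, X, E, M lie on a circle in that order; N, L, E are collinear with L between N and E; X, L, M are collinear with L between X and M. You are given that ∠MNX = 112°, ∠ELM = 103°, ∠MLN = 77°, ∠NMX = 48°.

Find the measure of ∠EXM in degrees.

1. ∠ELX = 77°  [vertical angles at L]
2. ∠NEX = 48°  [same arc NX]
3. ∠EXM = 55°  [△XLE]

∠EXM = 55°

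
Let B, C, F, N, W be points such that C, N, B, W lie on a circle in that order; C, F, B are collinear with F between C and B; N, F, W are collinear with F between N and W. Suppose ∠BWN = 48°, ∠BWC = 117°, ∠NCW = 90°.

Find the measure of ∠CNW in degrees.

1. ∠BCN = 48°  [same arc NB]
2. ∠BNC = 63°  [cyclic CNBW, opposite ∠N+∠W]
3. ∠CBN = 69°  [△CNB]
4. ∠CWN = 69°  [same arc CN]
5. ∠CNW = 21°  [△CNW]

∠CNW = 21°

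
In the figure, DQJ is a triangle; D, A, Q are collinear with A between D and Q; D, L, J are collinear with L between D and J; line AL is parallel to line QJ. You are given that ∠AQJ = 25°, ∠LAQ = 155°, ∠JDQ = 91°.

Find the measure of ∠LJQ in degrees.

∠LJQ = 64°

1. ∠DQJ = 25°  [A on ray QD]
2. ∠DJQ = 64°  [△DQJ]
3. ∠LJQ = 64°  [L on ray JD]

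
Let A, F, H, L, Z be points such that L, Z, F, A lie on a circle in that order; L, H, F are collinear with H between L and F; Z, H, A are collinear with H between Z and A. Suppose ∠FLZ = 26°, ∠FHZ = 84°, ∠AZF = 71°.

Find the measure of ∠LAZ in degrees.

1. ∠AHL = 84°  [vertical angles at H]
2. ∠ALF = 71°  [same arc FA]
3. ∠LAZ = 25°  [△LHA]

∠LAZ = 25°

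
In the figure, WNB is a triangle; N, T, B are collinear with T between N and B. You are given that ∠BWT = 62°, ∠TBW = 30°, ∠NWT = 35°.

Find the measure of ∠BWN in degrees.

1. ∠BTW = 88°  [△WTB]
2. ∠NBW = 30°  [T on ray BN]
3. ∠NTW = 92°  [linear pair at T on NB]
4. ∠TNW = 53°  [△WNT]
5. ∠BNW = 53°  [T on ray NB]
6. ∠BWN = 97°  [△WNB]

∠BWN = 97°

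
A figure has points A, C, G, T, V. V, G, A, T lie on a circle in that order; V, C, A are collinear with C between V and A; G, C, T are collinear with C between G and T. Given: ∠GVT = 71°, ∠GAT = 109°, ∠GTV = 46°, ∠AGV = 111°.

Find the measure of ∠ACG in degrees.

1. ∠TGV = 63°  [△VGT]
2. ∠GAV = 46°  [same arc VG]
3. ∠AVG = 23°  [△VGA]
4. ∠GCV = 94°  [△VCG]
5. ∠ACG = 86°  [linear pair at C on VA]

∠ACG = 86°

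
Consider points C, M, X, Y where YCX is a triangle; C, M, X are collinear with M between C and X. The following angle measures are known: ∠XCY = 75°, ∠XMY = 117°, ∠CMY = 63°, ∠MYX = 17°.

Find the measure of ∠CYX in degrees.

1. ∠MXY = 46°  [△YMX]
2. ∠CXY = 46°  [M on ray XC]
3. ∠CYX = 59°  [△YCX]

∠CYX = 59°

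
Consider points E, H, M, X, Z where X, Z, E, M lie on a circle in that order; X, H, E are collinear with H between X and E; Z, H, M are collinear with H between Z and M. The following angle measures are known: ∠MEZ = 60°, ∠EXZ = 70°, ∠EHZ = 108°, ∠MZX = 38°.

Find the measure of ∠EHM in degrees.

1. ∠EMZ = 70°  [same arc ZE]
2. ∠MEX = 38°  [same arc XM]
3. ∠EHM = 72°  [△EHM]

∠EHM = 72°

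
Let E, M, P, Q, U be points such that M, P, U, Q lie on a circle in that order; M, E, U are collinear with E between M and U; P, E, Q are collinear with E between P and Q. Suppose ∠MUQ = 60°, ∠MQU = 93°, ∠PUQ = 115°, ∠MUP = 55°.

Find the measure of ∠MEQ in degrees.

∠MEQ = 98°

1. ∠QMU = 27°  [△MUQ]
2. ∠MQP = 55°  [same arc MP]
3. ∠MEQ = 98°  [△MEQ]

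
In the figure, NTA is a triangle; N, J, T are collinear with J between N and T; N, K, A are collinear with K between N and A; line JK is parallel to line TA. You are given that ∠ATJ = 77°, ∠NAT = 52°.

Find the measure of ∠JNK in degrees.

1. ∠ATN = 77°  [J on ray TN]
2. ∠ANT = 51°  [△NTA]
3. ∠JNK = 51°  [J on NT, K on NA]

∠JNK = 51°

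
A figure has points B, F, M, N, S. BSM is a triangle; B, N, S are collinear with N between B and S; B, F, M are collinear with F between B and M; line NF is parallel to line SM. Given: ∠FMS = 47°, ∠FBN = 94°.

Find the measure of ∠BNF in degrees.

1. ∠BMS = 47°  [F on ray MB]
2. ∠MBS = 94°  [N on BS, F on BM]
3. ∠BSM = 39°  [△BSM]
4. ∠BNF = 39°  [NF∥SM, corresponding at N]

∠BNF = 39°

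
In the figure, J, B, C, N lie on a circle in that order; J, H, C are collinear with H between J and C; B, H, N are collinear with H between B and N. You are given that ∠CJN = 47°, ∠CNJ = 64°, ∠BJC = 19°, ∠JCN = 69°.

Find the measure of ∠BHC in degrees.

1. ∠CBN = 47°  [same arc CN]
2. ∠CBJ = 116°  [cyclic JBCN, opposite ∠B+∠N]
3. ∠BCJ = 45°  [△JBC]
4. ∠BHC = 88°  [△BHC]

∠BHC = 88°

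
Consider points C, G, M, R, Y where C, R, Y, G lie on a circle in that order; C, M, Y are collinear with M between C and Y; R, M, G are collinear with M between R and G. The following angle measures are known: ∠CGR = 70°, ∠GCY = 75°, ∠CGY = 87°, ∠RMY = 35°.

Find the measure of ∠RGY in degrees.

∠RGY = 17°

1. ∠CMG = 35°  [△CMG]
2. ∠CYG = 18°  [△CYG]
3. ∠GMY = 145°  [linear pair at M on CY]
4. ∠RGY = 17°  [△YMG]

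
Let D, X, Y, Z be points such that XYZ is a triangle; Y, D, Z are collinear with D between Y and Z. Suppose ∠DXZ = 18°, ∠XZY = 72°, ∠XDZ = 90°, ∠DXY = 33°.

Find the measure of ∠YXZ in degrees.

1. ∠XDY = 90°  [linear pair at D on YZ]
2. ∠DYX = 57°  [△XYD]
3. ∠XYZ = 57°  [D on ray YZ]
4. ∠YXZ = 51°  [△XYZ]

∠YXZ = 51°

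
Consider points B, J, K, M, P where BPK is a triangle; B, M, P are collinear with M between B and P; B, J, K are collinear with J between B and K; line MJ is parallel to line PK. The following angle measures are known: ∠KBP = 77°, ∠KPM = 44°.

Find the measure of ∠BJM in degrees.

1. ∠BPK = 44°  [M on ray PB]
2. ∠BKP = 59°  [△BPK]
3. ∠BJM = 59°  [MJ∥PK, corresponding at J]

∠BJM = 59°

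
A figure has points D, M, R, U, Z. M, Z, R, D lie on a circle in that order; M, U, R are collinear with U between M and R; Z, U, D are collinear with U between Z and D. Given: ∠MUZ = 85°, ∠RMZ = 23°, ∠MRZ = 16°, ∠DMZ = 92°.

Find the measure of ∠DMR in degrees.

1. ∠DUR = 85°  [vertical angles at U]
2. ∠MDZ = 16°  [same arc MZ]
3. ∠DUM = 95°  [linear pair at U on MR]
4. ∠DMR = 69°  [△MUD]

∠DMR = 69°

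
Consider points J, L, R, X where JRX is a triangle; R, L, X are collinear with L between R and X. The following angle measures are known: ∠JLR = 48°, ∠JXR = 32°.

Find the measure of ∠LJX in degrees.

∠LJX = 16°

1. ∠JLX = 132°  [linear pair at L on RX]
2. ∠JXL = 32°  [L on ray XR]
3. ∠LJX = 16°  [△JLX]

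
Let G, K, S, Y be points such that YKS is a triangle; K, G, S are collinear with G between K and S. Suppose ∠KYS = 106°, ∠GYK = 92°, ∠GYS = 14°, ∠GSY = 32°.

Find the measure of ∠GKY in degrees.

1. ∠SGY = 134°  [△YGS]
2. ∠KGY = 46°  [linear pair at G on KS]
3. ∠GKY = 42°  [△YKG]

∠GKY = 42°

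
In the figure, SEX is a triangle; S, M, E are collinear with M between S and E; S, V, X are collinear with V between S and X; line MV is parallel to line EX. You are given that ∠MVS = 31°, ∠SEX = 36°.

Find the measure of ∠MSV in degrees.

1. ∠EXS = 31°  [MV∥EX, corresponding at V]
2. ∠ESX = 113°  [△SEX]
3. ∠MSV = 113°  [M on SE, V on SX]

∠MSV = 113°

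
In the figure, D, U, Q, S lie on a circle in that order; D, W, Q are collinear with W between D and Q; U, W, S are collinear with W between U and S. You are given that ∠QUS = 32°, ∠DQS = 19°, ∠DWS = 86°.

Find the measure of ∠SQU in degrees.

∠SQU = 81°

1. ∠QDS = 32°  [same arc QS]
2. ∠DUS = 19°  [same arc DS]
3. ∠DSU = 62°  [△DWS]
4. ∠SDU = 99°  [△DUS]
5. ∠SQU = 81°  [cyclic DUQS, opposite ∠D+∠Q]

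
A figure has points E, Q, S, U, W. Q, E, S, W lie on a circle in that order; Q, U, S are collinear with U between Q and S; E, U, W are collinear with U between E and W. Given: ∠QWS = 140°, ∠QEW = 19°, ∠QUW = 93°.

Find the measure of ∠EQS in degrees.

1. ∠QSW = 19°  [same arc QW]
2. ∠SUW = 87°  [linear pair at U on QS]
3. ∠EWS = 74°  [△SUW]
4. ∠EQS = 74°  [same arc ES]

∠EQS = 74°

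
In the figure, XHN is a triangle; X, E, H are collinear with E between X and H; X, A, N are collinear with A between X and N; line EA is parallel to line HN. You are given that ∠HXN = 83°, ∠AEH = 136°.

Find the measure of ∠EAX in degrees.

1. ∠AXE = 83°  [E on XH, A on XN]
2. ∠AEX = 44°  [linear pair at E on XH]
3. ∠EAX = 53°  [△XEA]

∠EAX = 53°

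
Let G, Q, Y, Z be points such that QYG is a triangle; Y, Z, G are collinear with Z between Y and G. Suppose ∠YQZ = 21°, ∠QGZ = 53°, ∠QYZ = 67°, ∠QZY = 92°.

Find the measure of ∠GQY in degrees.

∠GQY = 60°

1. ∠QGY = 53°  [Z on ray GY]
2. ∠GYQ = 67°  [Z on ray YG]
3. ∠GQY = 60°  [△QYG]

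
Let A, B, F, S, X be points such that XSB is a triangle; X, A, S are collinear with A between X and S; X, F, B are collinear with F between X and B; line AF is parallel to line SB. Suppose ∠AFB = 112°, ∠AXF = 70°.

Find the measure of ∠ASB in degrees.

1. ∠AFX = 68°  [linear pair at F on XB]
2. ∠FAX = 42°  [△XAF]
3. ∠FAS = 138°  [linear pair at A on XS]
4. ∠ASB = 42°  [AF∥SB, co-interior at S–A]

∠ASB = 42°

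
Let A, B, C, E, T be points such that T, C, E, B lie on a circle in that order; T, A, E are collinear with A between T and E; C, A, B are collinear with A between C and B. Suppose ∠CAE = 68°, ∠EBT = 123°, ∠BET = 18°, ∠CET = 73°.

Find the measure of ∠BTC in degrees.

∠BTC = 89°

1. ∠BCT = 18°  [same arc TB]
2. ∠CBT = 73°  [same arc TC]
3. ∠BTC = 89°  [△TCB]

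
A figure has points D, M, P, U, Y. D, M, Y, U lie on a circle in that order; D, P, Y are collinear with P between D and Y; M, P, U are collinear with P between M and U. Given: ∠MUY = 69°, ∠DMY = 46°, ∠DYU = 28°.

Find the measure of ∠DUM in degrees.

1. ∠MDY = 69°  [same arc MY]
2. ∠DYM = 65°  [△DMY]
3. ∠DUM = 65°  [same arc DM]

∠DUM = 65°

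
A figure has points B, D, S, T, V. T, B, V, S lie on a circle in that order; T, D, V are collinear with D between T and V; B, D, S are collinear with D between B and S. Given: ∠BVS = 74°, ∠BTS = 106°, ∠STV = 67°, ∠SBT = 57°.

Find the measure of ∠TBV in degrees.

∠TBV = 124°

1. ∠SVT = 57°  [same arc TS]
2. ∠TSV = 56°  [△TVS]
3. ∠TBV = 124°  [cyclic TBVS, opposite ∠B+∠S]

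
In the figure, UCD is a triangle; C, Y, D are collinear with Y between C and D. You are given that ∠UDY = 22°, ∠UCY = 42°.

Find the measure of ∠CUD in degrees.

1. ∠CDU = 22°  [Y on ray DC]
2. ∠DCU = 42°  [Y on ray CD]
3. ∠CUD = 116°  [△UCD]

∠CUD = 116°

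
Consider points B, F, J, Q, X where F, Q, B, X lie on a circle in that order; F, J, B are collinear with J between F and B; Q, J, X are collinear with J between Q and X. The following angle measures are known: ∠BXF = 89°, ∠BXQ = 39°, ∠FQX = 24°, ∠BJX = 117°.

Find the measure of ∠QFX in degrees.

∠QFX = 106°

1. ∠FBX = 24°  [△BJX]
2. ∠FJX = 63°  [linear pair at J on FB]
3. ∠BFX = 67°  [△FBX]
4. ∠FXQ = 50°  [△FJX]
5. ∠QFX = 106°  [△FQX]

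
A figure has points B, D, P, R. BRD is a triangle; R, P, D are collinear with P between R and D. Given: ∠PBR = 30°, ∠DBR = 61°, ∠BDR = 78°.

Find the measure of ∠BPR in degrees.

1. ∠BRD = 41°  [△BRD]
2. ∠BRP = 41°  [P on ray RD]
3. ∠BPR = 109°  [△BRP]

∠BPR = 109°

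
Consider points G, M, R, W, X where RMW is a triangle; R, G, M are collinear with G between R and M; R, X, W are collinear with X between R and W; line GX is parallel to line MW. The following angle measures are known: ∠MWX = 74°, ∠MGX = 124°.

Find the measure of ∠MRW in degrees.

∠MRW = 50°

1. ∠MWR = 74°  [X on ray WR]
2. ∠RGX = 56°  [linear pair at G on RM]
3. ∠GXR = 74°  [GX∥MW, corresponding at X]
4. ∠GRX = 50°  [△RGX]
5. ∠MRW = 50°  [G on RM, X on RW]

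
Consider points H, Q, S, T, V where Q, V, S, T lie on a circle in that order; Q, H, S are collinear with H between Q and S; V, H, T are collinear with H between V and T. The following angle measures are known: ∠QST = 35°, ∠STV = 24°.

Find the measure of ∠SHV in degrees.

∠SHV = 59°

1. ∠QVT = 35°  [same arc QT]
2. ∠SQV = 24°  [same arc VS]
3. ∠QHV = 121°  [△QHV]
4. ∠SHV = 59°  [linear pair at H on QS]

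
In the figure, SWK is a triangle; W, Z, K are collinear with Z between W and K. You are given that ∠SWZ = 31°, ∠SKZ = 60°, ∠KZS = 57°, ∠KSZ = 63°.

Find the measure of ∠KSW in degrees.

∠KSW = 89°

1. ∠KWS = 31°  [Z on ray WK]
2. ∠SKW = 60°  [Z on ray KW]
3. ∠KSW = 89°  [△SWK]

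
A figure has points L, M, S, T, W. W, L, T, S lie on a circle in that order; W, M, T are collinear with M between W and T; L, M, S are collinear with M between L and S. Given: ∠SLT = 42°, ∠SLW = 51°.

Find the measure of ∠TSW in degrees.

∠TSW = 87°

1. ∠SWT = 42°  [same arc TS]
2. ∠STW = 51°  [same arc WS]
3. ∠TSW = 87°  [△WTS]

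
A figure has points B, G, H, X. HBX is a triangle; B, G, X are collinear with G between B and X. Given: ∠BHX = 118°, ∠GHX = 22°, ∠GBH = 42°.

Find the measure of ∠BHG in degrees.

1. ∠HBX = 42°  [G on ray BX]
2. ∠BXH = 20°  [△HBX]
3. ∠GXH = 20°  [G on ray XB]
4. ∠HGX = 138°  [△HGX]
5. ∠BGH = 42°  [linear pair at G on BX]
6. ∠BHG = 96°  [△HBG]

∠BHG = 96°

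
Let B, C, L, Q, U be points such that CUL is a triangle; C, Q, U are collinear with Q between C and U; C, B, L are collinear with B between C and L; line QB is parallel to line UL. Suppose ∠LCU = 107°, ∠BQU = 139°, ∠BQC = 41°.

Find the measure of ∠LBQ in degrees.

∠LBQ = 148°

1. ∠BCQ = 107°  [Q on CU, B on CL]
2. ∠CBQ = 32°  [△CQB]
3. ∠LBQ = 148°  [linear pair at B on CL]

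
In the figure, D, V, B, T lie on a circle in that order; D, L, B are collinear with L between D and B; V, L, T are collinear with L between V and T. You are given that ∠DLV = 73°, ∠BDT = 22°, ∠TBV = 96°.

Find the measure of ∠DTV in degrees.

∠DTV = 51°

1. ∠BLT = 73°  [vertical angles at L]
2. ∠DLT = 107°  [linear pair at L on DB]
3. ∠DTV = 51°  [△DLT]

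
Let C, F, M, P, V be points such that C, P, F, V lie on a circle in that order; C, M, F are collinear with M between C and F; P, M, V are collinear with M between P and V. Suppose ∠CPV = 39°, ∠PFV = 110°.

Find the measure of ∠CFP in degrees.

1. ∠PCV = 70°  [cyclic CPFV, opposite ∠C+∠F]
2. ∠CVP = 71°  [△CPV]
3. ∠CFP = 71°  [same arc CP]

∠CFP = 71°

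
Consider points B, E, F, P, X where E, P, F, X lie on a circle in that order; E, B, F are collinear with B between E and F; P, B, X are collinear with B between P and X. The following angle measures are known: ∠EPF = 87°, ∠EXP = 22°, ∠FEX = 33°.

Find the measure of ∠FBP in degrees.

∠FBP = 125°

1. ∠EFP = 22°  [same arc EP]
2. ∠FPX = 33°  [same arc FX]
3. ∠FBP = 125°  [△PBF]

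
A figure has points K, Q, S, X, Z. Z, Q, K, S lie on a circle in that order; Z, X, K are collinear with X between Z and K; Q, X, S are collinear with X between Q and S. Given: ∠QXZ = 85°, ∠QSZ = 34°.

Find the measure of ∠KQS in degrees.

∠KQS = 51°

1. ∠KXQ = 95°  [linear pair at X on ZK]
2. ∠QKZ = 34°  [same arc ZQ]
3. ∠KQS = 51°  [△QXK]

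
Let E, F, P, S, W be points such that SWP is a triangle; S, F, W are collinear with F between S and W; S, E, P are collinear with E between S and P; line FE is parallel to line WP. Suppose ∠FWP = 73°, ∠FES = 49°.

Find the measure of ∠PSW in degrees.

∠PSW = 58°

1. ∠PWS = 73°  [F on ray WS]
2. ∠SPW = 49°  [FE∥WP, corresponding at E]
3. ∠PSW = 58°  [△SWP]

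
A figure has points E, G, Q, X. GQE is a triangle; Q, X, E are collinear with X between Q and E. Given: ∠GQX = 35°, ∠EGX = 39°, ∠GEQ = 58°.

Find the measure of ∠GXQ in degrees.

1. ∠GEX = 58°  [X on ray EQ]
2. ∠EXG = 83°  [△GXE]
3. ∠GXQ = 97°  [linear pair at X on QE]

∠GXQ = 97°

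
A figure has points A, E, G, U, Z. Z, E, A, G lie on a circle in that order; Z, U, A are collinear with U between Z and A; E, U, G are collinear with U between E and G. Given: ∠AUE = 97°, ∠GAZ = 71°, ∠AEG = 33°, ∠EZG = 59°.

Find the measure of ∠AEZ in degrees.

1. ∠EUZ = 83°  [linear pair at U on ZA]
2. ∠EAZ = 50°  [△EUA]
3. ∠GEZ = 71°  [same arc ZG]
4. ∠AZE = 26°  [△ZUE]
5. ∠AEZ = 104°  [△ZEA]

∠AEZ = 104°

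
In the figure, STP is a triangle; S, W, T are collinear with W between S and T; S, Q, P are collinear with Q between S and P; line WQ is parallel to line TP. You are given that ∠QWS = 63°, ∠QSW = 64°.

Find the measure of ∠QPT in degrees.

1. ∠SQW = 53°  [△SWQ]
2. ∠PQW = 127°  [linear pair at Q on SP]
3. ∠QPT = 53°  [WQ∥TP, co-interior at P–Q]

∠QPT = 53°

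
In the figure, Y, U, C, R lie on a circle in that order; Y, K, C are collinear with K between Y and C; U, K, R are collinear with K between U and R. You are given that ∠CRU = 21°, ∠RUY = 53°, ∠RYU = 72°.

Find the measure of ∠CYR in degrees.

1. ∠RCU = 108°  [cyclic YUCR, opposite ∠Y+∠C]
2. ∠CUR = 51°  [△UCR]
3. ∠CYR = 51°  [same arc CR]

∠CYR = 51°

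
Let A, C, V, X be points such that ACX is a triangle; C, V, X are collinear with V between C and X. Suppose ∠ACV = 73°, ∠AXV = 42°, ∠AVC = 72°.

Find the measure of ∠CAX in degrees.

∠CAX = 65°

1. ∠ACX = 73°  [V on ray CX]
2. ∠AXC = 42°  [V on ray XC]
3. ∠CAX = 65°  [△ACX]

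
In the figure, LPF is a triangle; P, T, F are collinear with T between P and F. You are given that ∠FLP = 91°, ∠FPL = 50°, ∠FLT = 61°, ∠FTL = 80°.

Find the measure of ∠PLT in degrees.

∠PLT = 30°

1. ∠LPT = 50°  [T on ray PF]
2. ∠LTP = 100°  [linear pair at T on PF]
3. ∠PLT = 30°  [△LPT]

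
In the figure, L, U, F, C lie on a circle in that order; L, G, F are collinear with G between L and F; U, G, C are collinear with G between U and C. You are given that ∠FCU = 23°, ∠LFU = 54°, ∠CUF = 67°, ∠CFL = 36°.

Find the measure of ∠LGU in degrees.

1. ∠FLU = 23°  [same arc UF]
2. ∠CUL = 36°  [same arc LC]
3. ∠LGU = 121°  [△LGU]

∠LGU = 121°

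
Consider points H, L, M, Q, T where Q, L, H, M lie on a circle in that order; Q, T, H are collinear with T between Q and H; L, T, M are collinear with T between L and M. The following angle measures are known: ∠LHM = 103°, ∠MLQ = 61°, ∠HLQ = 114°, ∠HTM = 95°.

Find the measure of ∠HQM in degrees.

1. ∠MHQ = 61°  [same arc QM]
2. ∠HMQ = 66°  [cyclic QLHM, opposite ∠L+∠M]
3. ∠HQM = 53°  [△QHM]

∠HQM = 53°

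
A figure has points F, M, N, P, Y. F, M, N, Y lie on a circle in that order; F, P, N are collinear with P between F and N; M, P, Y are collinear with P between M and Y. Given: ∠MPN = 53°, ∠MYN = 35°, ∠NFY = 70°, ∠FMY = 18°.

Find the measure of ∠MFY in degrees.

∠MFY = 105°

1. ∠FPY = 53°  [vertical angles at P]
2. ∠FYM = 57°  [△FPY]
3. ∠MFY = 105°  [△FMY]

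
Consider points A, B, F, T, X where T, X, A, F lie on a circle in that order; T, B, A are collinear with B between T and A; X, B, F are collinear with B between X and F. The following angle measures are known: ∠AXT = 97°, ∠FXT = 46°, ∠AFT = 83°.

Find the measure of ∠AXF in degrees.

1. ∠FAT = 46°  [same arc TF]
2. ∠ATF = 51°  [△TAF]
3. ∠AXF = 51°  [same arc AF]

∠AXF = 51°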